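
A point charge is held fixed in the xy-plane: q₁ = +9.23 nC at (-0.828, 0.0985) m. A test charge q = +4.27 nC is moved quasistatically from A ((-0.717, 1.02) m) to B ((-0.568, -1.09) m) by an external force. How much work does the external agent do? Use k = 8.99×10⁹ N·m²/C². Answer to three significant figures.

-9.05×10⁻⁸ J

For quasistatic motion the external work equals the change in potential energy: W_ext = qΔV = q(V_B − V_A).
At A: distance to the source charge is 0.928 m; V_A = kq₁/r = 89.4 V.
At B: distance to the source charge is 1.22 m; V_B = kq₁/r = 68.2 V.
ΔV = V_B − V_A = -21.2 V.
W_ext = qΔV = (4.27×10⁻⁹ C)(-21.2 V) = -9.05×10⁻⁸ J.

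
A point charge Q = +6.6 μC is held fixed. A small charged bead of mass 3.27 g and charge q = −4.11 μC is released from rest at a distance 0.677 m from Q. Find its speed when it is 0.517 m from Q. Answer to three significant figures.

8.26 m/s

Only the electrostatic force acts, so mechanical energy is conserved: ½mv² = U₁ − U₂ = kQq(1/r₁ − 1/r₂).
U₁ − U₂ = (8.99×10⁹ N·m²/C²)(6.60×10⁻⁶ C)(-4.11×10⁻⁶ C)(1/0.677 − 1/0.517) = 0.111 J.
v = √(2·0.111/3.27×10⁻³) = 8.26 m/s.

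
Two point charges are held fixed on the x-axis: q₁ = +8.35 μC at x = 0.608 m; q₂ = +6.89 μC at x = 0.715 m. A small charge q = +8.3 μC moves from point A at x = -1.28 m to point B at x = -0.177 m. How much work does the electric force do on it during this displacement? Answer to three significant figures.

-0.782 J

The work done by the electric force is W_field = −ΔU = −q(V_B − V_A) = q(V_A − V_B).
At A: distances to the source charges are 1.89 m, 2.00 m; V_A = Σ kqᵢ/rᵢ = 7.08×10⁴ V.
At B: distances to the source charges are 0.785 m, 0.892 m; V_B = Σ kqᵢ/rᵢ = 1.65×10⁵ V.
ΔV = V_B − V_A = 9.43×10⁴ V.
W_field = −qΔV = −(8.30×10⁻⁶ C)(9.43×10⁴ V) = -0.782 J.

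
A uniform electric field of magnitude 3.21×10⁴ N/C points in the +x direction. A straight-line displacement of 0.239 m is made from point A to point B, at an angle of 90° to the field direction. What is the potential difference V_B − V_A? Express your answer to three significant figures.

0 V

Only the component of displacement along E changes the potential: ΔV = −E·d·cosθ.
ΔV = −(3.21×10⁴ V/m)(0.239 m)cos90° = 0 V.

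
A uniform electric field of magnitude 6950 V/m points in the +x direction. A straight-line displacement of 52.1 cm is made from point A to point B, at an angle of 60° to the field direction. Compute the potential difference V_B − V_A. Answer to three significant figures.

-1810 V

Only the component of displacement along E changes the potential: ΔV = −E·d·cosθ.
ΔV = −(6950 V/m)(0.521 m)cos60° = -1810 V.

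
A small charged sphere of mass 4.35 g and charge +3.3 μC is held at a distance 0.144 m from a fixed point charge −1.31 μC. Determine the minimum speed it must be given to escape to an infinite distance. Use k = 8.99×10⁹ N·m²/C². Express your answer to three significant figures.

11.1 m/s

To just escape, total mechanical energy must reach zero at infinity: ½mv²_min + U = 0, so ½mv²_min = −U = |kQq|/r.
|U| = |kQq|/r = (8.99×10⁹ N·m²/C²)(1.31×10⁻⁶)(3.30×10⁻⁶)/(0.144) = 0.270 J.
v_min = √(2|U|/m) = √(2·0.270/4.35×10⁻³) = 11.1 m/s.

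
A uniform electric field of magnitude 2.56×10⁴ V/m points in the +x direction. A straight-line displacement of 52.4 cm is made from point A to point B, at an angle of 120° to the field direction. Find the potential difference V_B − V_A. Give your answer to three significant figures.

6710 V

Only the component of displacement along E changes the potential: ΔV = −E·d·cosθ.
ΔV = −(2.56×10⁴ V/m)(0.524 m)cos120° = 6710 V.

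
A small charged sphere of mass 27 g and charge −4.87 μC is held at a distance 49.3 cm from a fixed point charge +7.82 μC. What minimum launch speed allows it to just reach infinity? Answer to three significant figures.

To just escape, total mechanical energy must reach zero at infinity: ½mv²_min + U = 0, so ½mv²_min = −U = |kQq|/r.
|U| = |kQq|/r = (8.99×10⁹ N·m²/C²)(7.82×10⁻⁶)(4.87×10⁻⁶)/(0.493) = 0.694 J.
v_min = √(2|U|/m) = √(2·0.694/0.0270) = 7.17 m/s.

7.17 m/s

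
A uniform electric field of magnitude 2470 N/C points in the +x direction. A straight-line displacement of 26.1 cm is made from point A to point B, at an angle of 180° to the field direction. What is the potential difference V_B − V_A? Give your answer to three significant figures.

645 V

Only the component of displacement along E changes the potential: ΔV = −E·d·cosθ.
ΔV = −(2470 V/m)(0.261 m)cos180° = 645 V.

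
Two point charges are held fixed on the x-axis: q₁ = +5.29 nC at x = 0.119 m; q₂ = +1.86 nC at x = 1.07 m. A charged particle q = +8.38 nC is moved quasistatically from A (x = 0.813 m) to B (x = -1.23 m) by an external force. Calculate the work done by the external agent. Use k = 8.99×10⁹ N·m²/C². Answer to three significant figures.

-7.63×10⁻⁷ J

For quasistatic motion the external work equals the change in potential energy: W_ext = qΔV = q(V_B − V_A).
At A: distances to the source charges are 0.694 m, 0.257 m; V_A = Σ kqᵢ/rᵢ = 134 V.
At B: distances to the source charges are 1.35 m, 2.30 m; V_B = Σ kqᵢ/rᵢ = 42.5 V.
ΔV = V_B − V_A = -91.1 V.
W_ext = qΔV = (8.38×10⁻⁹ C)(-91.1 V) = -7.63×10⁻⁷ J.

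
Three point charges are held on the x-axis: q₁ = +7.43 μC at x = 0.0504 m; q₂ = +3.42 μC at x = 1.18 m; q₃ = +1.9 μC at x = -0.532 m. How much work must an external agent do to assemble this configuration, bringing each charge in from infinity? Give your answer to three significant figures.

The work to assemble the configuration equals its total potential energy, U = Σ kqᵢqⱼ/rᵢⱼ over all pairs.
Pair separations: r₁₂ = 1.13 m, r₁₃ = 0.582 m, r₂₃ = 1.71 m.
U = (0.202) + (0.218) + (0.0341) = 0.454 J.

0.454 J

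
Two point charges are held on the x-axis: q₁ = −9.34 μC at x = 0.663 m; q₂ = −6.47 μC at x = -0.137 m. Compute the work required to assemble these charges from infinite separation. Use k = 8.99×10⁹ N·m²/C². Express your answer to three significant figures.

0.679 J

The work to assemble the configuration equals its total potential energy, U = Σ kqᵢqⱼ/rᵢⱼ over all pairs.
Pair separations: r₁₂ = 0.800 m.
U = (0.679) = 0.679 J.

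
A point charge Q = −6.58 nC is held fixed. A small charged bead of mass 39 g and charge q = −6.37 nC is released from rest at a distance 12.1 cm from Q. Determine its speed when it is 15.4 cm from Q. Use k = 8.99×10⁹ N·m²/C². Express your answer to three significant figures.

Only the electrostatic force acts, so mechanical energy is conserved: ½mv² = U₁ − U₂ = kQq(1/r₁ − 1/r₂).
U₁ − U₂ = (8.99×10⁹ N·m²/C²)(-6.58×10⁻⁹ C)(-6.37×10⁻⁹ C)(1/0.121 − 1/0.154) = 6.67×10⁻⁷ J.
v = √(2·6.67×10⁻⁷/0.0390) = 5.85×10⁻³ m/s.

5.85×10⁻³ m/s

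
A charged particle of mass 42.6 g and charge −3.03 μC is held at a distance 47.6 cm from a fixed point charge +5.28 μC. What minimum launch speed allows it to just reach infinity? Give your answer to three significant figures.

3.77 m/s

To just escape, total mechanical energy must reach zero at infinity: ½mv²_min + U = 0, so ½mv²_min = −U = |kQq|/r.
|U| = |kQq|/r = (8.99×10⁹ N·m²/C²)(5.28×10⁻⁶)(3.03×10⁻⁶)/(0.476) = 0.302 J.
v_min = √(2|U|/m) = √(2·0.302/0.0426) = 3.77 m/s.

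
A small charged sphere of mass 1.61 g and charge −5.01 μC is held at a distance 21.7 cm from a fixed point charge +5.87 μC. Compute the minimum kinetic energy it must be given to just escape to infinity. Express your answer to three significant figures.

To just escape, total mechanical energy must reach zero at infinity: ½mv²_min + U = 0, so ½mv²_min = −U = |kQq|/r.
|U| = |kQq|/r = (8.99×10⁹ N·m²/C²)(5.87×10⁻⁶)(5.01×10⁻⁶)/(0.217) = 1.22 J.

1.22 J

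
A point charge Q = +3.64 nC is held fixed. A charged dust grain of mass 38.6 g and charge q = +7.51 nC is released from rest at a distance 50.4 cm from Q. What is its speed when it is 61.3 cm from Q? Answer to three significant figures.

Only the electrostatic force acts, so mechanical energy is conserved: ½mv² = U₁ − U₂ = kQq(1/r₁ − 1/r₂).
U₁ − U₂ = (8.99×10⁹ N·m²/C²)(3.64×10⁻⁹ C)(7.51×10⁻⁹ C)(1/0.504 − 1/0.613) = 8.67×10⁻⁸ J.
v = √(2·8.67×10⁻⁸/0.0386) = 2.12×10⁻³ m/s.

2.12×10⁻³ m/s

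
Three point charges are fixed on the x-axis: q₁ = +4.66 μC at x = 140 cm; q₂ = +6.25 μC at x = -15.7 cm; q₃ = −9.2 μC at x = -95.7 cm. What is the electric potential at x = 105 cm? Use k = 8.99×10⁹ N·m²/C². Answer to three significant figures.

Electric potential is a scalar, so the contributions from each charge add algebraically: V = Σ kqᵢ/rᵢ.
Distances from the field point to each charge: r₁ = 0.350 m, r₂ = 1.21 m, r₃ = 2.01 m.
V = k[(4.66×10⁻⁶)/(0.350) + (6.25×10⁻⁶)/(1.21) + (-9.20×10⁻⁶)/(2.01)] = 1.25×10⁵ V.

1.25×10⁵ V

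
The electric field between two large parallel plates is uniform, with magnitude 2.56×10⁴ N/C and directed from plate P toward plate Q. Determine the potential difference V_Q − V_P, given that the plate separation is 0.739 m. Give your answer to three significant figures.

-1.89×10⁴ V

In a uniform field, potential decreases in the direction of E: ΔV = −E·d for a displacement d parallel to E.
Going from P to Q is a displacement of 0.739 m along the field, so V_Q − V_P = −Ed = -1.89×10⁴ V.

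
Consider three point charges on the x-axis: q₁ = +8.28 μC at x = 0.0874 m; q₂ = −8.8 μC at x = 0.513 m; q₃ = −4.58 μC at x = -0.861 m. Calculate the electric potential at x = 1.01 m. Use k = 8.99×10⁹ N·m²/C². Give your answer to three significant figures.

The total potential is the scalar sum of each charge's contribution, V = Σ kqᵢ/rᵢ.
Distances from the field point to each charge: r₁ = 0.923 m, r₂ = 0.497 m, r₃ = 1.87 m.
V = k[(8.28×10⁻⁶)/(0.923) + (-8.80×10⁻⁶)/(0.497) + (-4.58×10⁻⁶)/(1.87)] = -1.01×10⁵ V.

-1.01×10⁵ V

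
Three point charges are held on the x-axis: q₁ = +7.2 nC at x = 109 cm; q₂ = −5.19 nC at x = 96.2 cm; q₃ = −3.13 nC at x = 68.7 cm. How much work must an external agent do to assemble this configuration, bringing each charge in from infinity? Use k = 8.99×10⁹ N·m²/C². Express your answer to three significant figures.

The work to assemble the configuration equals its total potential energy, U = Σ kqᵢqⱼ/rᵢⱼ over all pairs.
Pair separations: r₁₂ = 0.128 m, r₁₃ = 0.403 m, r₂₃ = 0.275 m.
U = (-2.62×10⁻⁶) + (-5.03×10⁻⁷) + (5.31×10⁻⁷) = -2.60×10⁻⁶ J.

-2.60×10⁻⁶ J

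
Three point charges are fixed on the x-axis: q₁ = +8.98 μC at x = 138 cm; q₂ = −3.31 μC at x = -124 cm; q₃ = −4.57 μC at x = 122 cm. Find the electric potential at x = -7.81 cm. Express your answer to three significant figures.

Electric potential is a scalar, so the contributions from each charge add algebraically: V = Σ kqᵢ/rᵢ.
Distances from the field point to each charge: r₁ = 1.46 m, r₂ = 1.16 m, r₃ = 1.30 m.
V = k[(8.98×10⁻⁶)/(1.46) + (-3.31×10⁻⁶)/(1.16) + (-4.57×10⁻⁶)/(1.30)] = -1890 V.

-1890 V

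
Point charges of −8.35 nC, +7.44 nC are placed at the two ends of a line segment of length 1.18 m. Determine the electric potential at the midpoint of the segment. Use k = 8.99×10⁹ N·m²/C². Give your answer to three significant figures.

-13.9 V

The total potential is the scalar sum of each charge's contribution, V = Σ kqᵢ/rᵢ.
Each charge is 0.590 m from the midpoint.
V = k[(-8.35×10⁻⁹)/(0.590) + (7.44×10⁻⁹)/(0.590)] = -13.9 V.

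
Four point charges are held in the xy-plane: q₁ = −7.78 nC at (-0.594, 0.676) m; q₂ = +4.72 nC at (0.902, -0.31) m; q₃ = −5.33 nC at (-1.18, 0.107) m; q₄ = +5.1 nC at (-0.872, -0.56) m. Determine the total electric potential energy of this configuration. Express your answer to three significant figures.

-3.28×10⁻⁷ J

The work to assemble the configuration equals its total potential energy, U = Σ kqᵢqⱼ/rᵢⱼ over all pairs.
Pair separations: r₁₂ = 1.79 m, r₁₃ = 0.817 m, r₁₄ = 1.27 m, r₂₃ = 2.12 m, r₂₄ = 1.79 m, r₃₄ = 0.735 m.
Summing all 6 pair terms gives U = -3.28×10⁻⁷ J.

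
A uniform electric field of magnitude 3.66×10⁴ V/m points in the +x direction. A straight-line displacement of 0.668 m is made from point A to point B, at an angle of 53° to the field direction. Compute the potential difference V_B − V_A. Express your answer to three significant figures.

Only the component of displacement along E changes the potential: ΔV = −E·d·cosθ.
ΔV = −(3.66×10⁴ V/m)(0.668 m)cos53° = -1.47×10⁴ V.

-1.47×10⁴ V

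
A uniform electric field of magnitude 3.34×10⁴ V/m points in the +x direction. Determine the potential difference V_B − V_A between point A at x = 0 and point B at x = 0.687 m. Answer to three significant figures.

-2.29×10⁴ V

In a uniform field, potential decreases in the direction of E: V_B − V_A = −E·Δx.
V_B − V_A = −(3.34×10⁴ V/m)(0.687 m) = -2.29×10⁴ V.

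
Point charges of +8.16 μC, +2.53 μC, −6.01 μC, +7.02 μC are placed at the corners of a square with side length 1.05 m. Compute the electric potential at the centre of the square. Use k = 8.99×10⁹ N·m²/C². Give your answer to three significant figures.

Electric potential is a scalar, so the contributions from each charge add algebraically: V = Σ kqᵢ/rᵢ.
The distance from each corner to the centre is a√2/2 = 0.742 m.
V = k[(8.16×10⁻⁶)/(0.742) + (2.53×10⁻⁶)/(0.742) + (-6.01×10⁻⁶)/(0.742) + (7.02×10⁻⁶)/(0.742)] = 1.42×10⁵ V.

1.42×10⁵ V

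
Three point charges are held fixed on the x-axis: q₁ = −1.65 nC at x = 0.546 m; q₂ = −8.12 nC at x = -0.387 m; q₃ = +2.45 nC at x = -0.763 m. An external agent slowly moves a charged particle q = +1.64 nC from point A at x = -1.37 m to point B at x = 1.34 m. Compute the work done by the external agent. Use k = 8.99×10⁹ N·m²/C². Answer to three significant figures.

For quasistatic motion the external work equals the change in potential energy: W_ext = qΔV = q(V_B − V_A).
At A: distances to the source charges are 1.92 m, 0.983 m, 0.607 m; V_A = Σ kqᵢ/rᵢ = -45.7 V.
At B: distances to the source charges are 0.794 m, 1.73 m, 2.10 m; V_B = Σ kqᵢ/rᵢ = -50.5 V.
ΔV = V_B − V_A = -4.76 V.
W_ext = qΔV = (1.64×10⁻⁹ C)(-4.76 V) = -7.81×10⁻⁹ J.

-7.81×10⁻⁹ J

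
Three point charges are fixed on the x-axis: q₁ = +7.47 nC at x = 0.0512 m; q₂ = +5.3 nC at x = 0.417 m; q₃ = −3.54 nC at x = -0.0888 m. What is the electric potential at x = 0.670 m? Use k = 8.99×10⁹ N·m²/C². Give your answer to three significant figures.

255 V

The total potential is the scalar sum of each charge's contribution, V = Σ kqᵢ/rᵢ.
Distances from the field point to each charge: r₁ = 0.619 m, r₂ = 0.253 m, r₃ = 0.759 m.
V = k[(7.47×10⁻⁹)/(0.619) + (5.30×10⁻⁹)/(0.253) + (-3.54×10⁻⁹)/(0.759)] = 255 V.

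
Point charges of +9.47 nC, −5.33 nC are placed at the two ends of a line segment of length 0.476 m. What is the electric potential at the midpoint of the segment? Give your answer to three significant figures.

The total potential is the scalar sum of each charge's contribution, V = Σ kqᵢ/rᵢ.
Each charge is 0.238 m from the midpoint.
V = k[(9.47×10⁻⁹)/(0.238) + (-5.33×10⁻⁹)/(0.238)] = 156 V.

156 V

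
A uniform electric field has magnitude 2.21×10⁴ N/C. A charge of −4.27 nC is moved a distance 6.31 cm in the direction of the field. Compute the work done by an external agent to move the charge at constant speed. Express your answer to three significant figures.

5.95×10⁻⁶ J

The potential change for a displacement 6.31 cm in the direction of the field is ΔV = −Ed = -1390 V.
W_ext = qΔV = 5.95×10⁻⁶ J.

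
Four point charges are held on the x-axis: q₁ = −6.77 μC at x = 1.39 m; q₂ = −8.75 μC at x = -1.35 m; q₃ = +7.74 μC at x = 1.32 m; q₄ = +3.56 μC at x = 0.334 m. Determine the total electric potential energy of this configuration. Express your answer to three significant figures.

-6.88 J

The work to assemble the configuration equals its total potential energy, U = Σ kqᵢqⱼ/rᵢⱼ over all pairs.
Pair separations: r₁₂ = 2.74 m, r₁₃ = 0.0700 m, r₁₄ = 1.06 m, r₂₃ = 2.67 m, r₂₄ = 1.68 m, r₃₄ = 0.986 m.
Summing all 6 pair terms gives U = -6.88 J.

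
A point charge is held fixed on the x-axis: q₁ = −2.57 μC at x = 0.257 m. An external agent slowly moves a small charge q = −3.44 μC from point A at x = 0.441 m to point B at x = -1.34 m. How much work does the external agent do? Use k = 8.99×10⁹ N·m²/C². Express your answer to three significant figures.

For quasistatic motion the external work equals the change in potential energy: W_ext = qΔV = q(V_B − V_A).
At A: distance to the source charge is 0.184 m; V_A = kq₁/r = -1.26×10⁵ V.
At B: distance to the source charge is 1.60 m; V_B = kq₁/r = -1.45×10⁴ V.
ΔV = V_B − V_A = 1.11×10⁵ V.
W_ext = qΔV = (-3.44×10⁻⁶ C)(1.11×10⁵ V) = -0.382 J.

-0.382 J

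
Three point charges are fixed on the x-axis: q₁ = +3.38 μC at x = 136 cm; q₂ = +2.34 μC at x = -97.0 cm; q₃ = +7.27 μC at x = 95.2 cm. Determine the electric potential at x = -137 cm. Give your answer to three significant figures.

The total potential is the scalar sum of each charge's contribution, V = Σ kqᵢ/rᵢ.
Distances from the field point to each charge: r₁ = 2.73 m, r₂ = 0.400 m, r₃ = 2.32 m.
V = k[(3.38×10⁻⁶)/(2.73) + (2.34×10⁻⁶)/(0.400) + (7.27×10⁻⁶)/(2.32)] = 9.19×10⁴ V.

9.19×10⁴ V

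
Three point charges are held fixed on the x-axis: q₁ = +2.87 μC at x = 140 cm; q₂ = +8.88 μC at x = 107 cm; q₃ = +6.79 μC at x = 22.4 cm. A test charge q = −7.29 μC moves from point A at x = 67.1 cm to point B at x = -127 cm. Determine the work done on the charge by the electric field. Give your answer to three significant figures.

The work done by the electric force is W_field = −ΔU = −q(V_B − V_A) = q(V_A − V_B).
At A: distances to the source charges are 0.729 m, 0.399 m, 0.447 m; V_A = Σ kqᵢ/rᵢ = 3.72×10⁵ V.
At B: distances to the source charges are 2.67 m, 2.34 m, 1.49 m; V_B = Σ kqᵢ/rᵢ = 8.46×10⁴ V.
ΔV = V_B − V_A = -2.87×10⁵ V.
W_field = −qΔV = −(-7.29×10⁻⁶ C)(-2.87×10⁵ V) = -2.10 J.

-2.10 J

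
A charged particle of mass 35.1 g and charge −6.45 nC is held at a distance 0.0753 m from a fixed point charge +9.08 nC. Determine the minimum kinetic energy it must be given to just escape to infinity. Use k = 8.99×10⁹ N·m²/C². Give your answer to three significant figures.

6.99×10⁻⁶ J

To just escape, total mechanical energy must reach zero at infinity: ½mv²_min + U = 0, so ½mv²_min = −U = |kQq|/r.
|U| = |kQq|/r = (8.99×10⁹ N·m²/C²)(9.08×10⁻⁹)(6.45×10⁻⁹)/(0.0753) = 6.99×10⁻⁶ J.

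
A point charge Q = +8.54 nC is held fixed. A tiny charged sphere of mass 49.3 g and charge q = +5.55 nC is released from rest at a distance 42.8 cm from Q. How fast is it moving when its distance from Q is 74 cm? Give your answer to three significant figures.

Only the electrostatic force acts, so mechanical energy is conserved: ½mv² = U₁ − U₂ = kQq(1/r₁ − 1/r₂).
U₁ − U₂ = (8.99×10⁹ N·m²/C²)(8.54×10⁻⁹ C)(5.55×10⁻⁹ C)(1/0.428 − 1/0.740) = 4.20×10⁻⁷ J.
v = √(2·4.20×10⁻⁷/0.0493) = 4.13×10⁻³ m/s.

4.13×10⁻³ m/s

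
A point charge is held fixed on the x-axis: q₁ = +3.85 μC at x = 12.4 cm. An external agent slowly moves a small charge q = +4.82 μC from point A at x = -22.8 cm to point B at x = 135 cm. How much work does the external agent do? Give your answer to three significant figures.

-0.338 J

For quasistatic motion the external work equals the change in potential energy: W_ext = qΔV = q(V_B − V_A).
At A: distance to the source charge is 0.352 m; V_A = kq₁/r = 9.83×10⁴ V.
At B: distance to the source charge is 1.23 m; V_B = kq₁/r = 2.82×10⁴ V.
ΔV = V_B − V_A = -7.01×10⁴ V.
W_ext = qΔV = (4.82×10⁻⁶ C)(-7.01×10⁴ V) = -0.338 J.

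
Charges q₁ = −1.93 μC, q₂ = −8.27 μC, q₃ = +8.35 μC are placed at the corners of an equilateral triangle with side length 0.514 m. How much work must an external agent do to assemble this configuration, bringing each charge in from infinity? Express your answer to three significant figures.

-1.21 J

The work to assemble the configuration equals its total potential energy, U = Σ kqᵢqⱼ/rᵢⱼ over all pairs.
All three pair separations equal the side length, 0.514 m.
U = (0.279) + (-0.282) + (-1.21) = -1.21 J.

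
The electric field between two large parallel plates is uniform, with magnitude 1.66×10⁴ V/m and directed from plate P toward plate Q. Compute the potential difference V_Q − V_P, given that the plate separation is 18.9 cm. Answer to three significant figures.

-3140 V

In a uniform field, potential decreases in the direction of E: ΔV = −E·d for a displacement d parallel to E.
Going from P to Q is a displacement of 18.9 cm along the field, so V_Q − V_P = −Ed = -3140 V.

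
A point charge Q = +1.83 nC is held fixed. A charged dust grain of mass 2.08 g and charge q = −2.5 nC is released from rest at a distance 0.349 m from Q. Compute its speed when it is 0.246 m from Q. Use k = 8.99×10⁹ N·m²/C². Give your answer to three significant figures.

Only the electrostatic force acts, so mechanical energy is conserved: ½mv² = U₁ − U₂ = kQq(1/r₁ − 1/r₂).
U₁ − U₂ = (8.99×10⁹ N·m²/C²)(1.83×10⁻⁹ C)(-2.50×10⁻⁹ C)(1/0.349 − 1/0.246) = 4.93×10⁻⁸ J.
v = √(2·4.93×10⁻⁸/2.08×10⁻³) = 6.89×10⁻³ m/s.

6.89×10⁻³ m/s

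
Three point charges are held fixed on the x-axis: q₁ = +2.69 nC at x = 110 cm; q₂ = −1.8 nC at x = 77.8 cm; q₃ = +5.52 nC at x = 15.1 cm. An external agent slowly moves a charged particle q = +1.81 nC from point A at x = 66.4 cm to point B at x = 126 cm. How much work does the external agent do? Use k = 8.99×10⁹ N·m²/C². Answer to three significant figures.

2.75×10⁻⁷ J

For quasistatic motion the external work equals the change in potential energy: W_ext = qΔV = q(V_B − V_A).
At A: distances to the source charges are 0.436 m, 0.114 m, 0.513 m; V_A = Σ kqᵢ/rᵢ = 10.3 V.
At B: distances to the source charges are 0.160 m, 0.482 m, 1.11 m; V_B = Σ kqᵢ/rᵢ = 162 V.
ΔV = V_B − V_A = 152 V.
W_ext = qΔV = (1.81×10⁻⁹ C)(152 V) = 2.75×10⁻⁷ J.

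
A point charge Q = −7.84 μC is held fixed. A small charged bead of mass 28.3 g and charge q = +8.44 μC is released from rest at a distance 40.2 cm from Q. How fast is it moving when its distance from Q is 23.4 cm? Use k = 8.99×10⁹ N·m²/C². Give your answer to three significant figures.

8.66 m/s

Only the electrostatic force acts, so mechanical energy is conserved: ½mv² = U₁ − U₂ = kQq(1/r₁ − 1/r₂).
U₁ − U₂ = (8.99×10⁹ N·m²/C²)(-7.84×10⁻⁶ C)(8.44×10⁻⁶ C)(1/0.402 − 1/0.234) = 1.06 J.
v = √(2·1.06/0.0283) = 8.66 m/s.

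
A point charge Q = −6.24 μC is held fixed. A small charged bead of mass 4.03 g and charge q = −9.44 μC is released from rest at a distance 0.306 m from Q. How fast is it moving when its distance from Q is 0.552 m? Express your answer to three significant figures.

19.6 m/s

Only the electrostatic force acts, so mechanical energy is conserved: ½mv² = U₁ − U₂ = kQq(1/r₁ − 1/r₂).
U₁ − U₂ = (8.99×10⁹ N·m²/C²)(-6.24×10⁻⁶ C)(-9.44×10⁻⁶ C)(1/0.306 − 1/0.552) = 0.771 J.
v = √(2·0.771/4.03×10⁻³) = 19.6 m/s.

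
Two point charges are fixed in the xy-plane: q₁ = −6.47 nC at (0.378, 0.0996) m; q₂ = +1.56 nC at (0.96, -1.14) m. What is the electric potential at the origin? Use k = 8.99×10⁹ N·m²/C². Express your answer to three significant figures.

-139 V

The total potential is the scalar sum of each charge's contribution, V = Σ kqᵢ/rᵢ.
Distances from the field point to each charge: r₁ = 0.391 m, r₂ = 1.49 m.
V = k[(-6.47×10⁻⁹)/(0.391) + (1.56×10⁻⁹)/(1.49)] = -139 V.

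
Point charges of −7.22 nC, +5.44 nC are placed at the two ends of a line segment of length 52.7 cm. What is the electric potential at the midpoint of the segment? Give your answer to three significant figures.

-60.7 V

The total potential is the scalar sum of each charge's contribution, V = Σ kqᵢ/rᵢ.
Each charge is 0.264 m from the midpoint.
V = k[(-7.22×10⁻⁹)/(0.264) + (5.44×10⁻⁹)/(0.264)] = -60.7 V.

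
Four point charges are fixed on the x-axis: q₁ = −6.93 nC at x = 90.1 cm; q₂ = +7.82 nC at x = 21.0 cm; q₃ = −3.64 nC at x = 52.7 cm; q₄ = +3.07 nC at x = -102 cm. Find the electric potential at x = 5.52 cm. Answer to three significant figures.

337 V

Electric potential is a scalar, so the contributions from each charge add algebraically: V = Σ kqᵢ/rᵢ.
Distances from the field point to each charge: r₁ = 0.846 m, r₂ = 0.155 m, r₃ = 0.472 m, r₄ = 1.08 m.
V = k[(-6.93×10⁻⁹)/(0.846) + (7.82×10⁻⁹)/(0.155) + (-3.64×10⁻⁹)/(0.472) + (3.07×10⁻⁹)/(1.08)] = 337 V.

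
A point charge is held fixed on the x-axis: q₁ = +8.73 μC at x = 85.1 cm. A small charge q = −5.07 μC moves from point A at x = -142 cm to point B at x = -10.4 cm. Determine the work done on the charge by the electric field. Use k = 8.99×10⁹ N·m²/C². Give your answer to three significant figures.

The work done by the electric force is W_field = −ΔU = −q(V_B − V_A) = q(V_A − V_B).
At A: distance to the source charge is 2.27 m; V_A = kq₁/r = 3.46×10⁴ V.
At B: distance to the source charge is 0.955 m; V_B = kq₁/r = 8.22×10⁴ V.
ΔV = V_B − V_A = 4.76×10⁴ V.
W_field = −qΔV = −(-5.07×10⁻⁶ C)(4.76×10⁴ V) = 0.241 J.

0.241 J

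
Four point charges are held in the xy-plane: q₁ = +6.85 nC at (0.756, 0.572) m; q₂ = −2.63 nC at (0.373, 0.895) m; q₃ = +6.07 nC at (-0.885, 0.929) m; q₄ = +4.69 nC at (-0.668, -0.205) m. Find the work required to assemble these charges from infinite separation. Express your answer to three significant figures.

1.12×10⁻⁷ J

The work to assemble the configuration equals its total potential energy, U = Σ kqᵢqⱼ/rᵢⱼ over all pairs.
Pair separations: r₁₂ = 0.501 m, r₁₃ = 1.68 m, r₁₄ = 1.62 m, r₂₃ = 1.26 m, r₂₄ = 1.51 m, r₃₄ = 1.15 m.
Summing all 6 pair terms gives U = 1.12×10⁻⁷ J.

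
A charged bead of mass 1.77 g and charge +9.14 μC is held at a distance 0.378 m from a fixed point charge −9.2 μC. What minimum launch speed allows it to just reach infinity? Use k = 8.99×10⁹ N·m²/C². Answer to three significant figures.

47.5 m/s

To just escape, total mechanical energy must reach zero at infinity: ½mv²_min + U = 0, so ½mv²_min = −U = |kQq|/r.
|U| = |kQq|/r = (8.99×10⁹ N·m²/C²)(9.20×10⁻⁶)(9.14×10⁻⁶)/(0.378) = 2.00 J.
v_min = √(2|U|/m) = √(2·2.00/1.77×10⁻³) = 47.5 m/s.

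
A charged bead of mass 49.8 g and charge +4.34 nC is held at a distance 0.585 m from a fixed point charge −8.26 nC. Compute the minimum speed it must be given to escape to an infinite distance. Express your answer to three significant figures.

4.70×10⁻³ m/s

To just escape, total mechanical energy must reach zero at infinity: ½mv²_min + U = 0, so ½mv²_min = −U = |kQq|/r.
|U| = |kQq|/r = (8.99×10⁹ N·m²/C²)(8.26×10⁻⁹)(4.34×10⁻⁹)/(0.585) = 5.51×10⁻⁷ J.
v_min = √(2|U|/m) = √(2·5.51×10⁻⁷/0.0498) = 4.70×10⁻³ m/s.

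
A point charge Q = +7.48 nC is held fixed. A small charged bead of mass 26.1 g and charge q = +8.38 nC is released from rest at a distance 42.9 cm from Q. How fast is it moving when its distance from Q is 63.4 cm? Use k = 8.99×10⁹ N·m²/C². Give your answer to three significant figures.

Only the electrostatic force acts, so mechanical energy is conserved: ½mv² = U₁ − U₂ = kQq(1/r₁ − 1/r₂).
U₁ − U₂ = (8.99×10⁹ N·m²/C²)(7.48×10⁻⁹ C)(8.38×10⁻⁹ C)(1/0.429 − 1/0.634) = 4.25×10⁻⁷ J.
v = √(2·4.25×10⁻⁷/0.0261) = 5.70×10⁻³ m/s.

5.70×10⁻³ m/s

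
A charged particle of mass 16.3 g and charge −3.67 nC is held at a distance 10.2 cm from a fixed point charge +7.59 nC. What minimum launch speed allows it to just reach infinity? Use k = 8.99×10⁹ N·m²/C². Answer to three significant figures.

0.0174 m/s

To just escape, total mechanical energy must reach zero at infinity: ½mv²_min + U = 0, so ½mv²_min = −U = |kQq|/r.
|U| = |kQq|/r = (8.99×10⁹ N·m²/C²)(7.59×10⁻⁹)(3.67×10⁻⁹)/(0.102) = 2.46×10⁻⁶ J.
v_min = √(2|U|/m) = √(2·2.46×10⁻⁶/0.0163) = 0.0174 m/s.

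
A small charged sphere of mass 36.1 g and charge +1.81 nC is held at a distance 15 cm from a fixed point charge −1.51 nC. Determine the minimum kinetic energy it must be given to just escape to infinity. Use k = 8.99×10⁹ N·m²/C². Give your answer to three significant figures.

To just escape, total mechanical energy must reach zero at infinity: ½mv²_min + U = 0, so ½mv²_min = −U = |kQq|/r.
|U| = |kQq|/r = (8.99×10⁹ N·m²/C²)(1.51×10⁻⁹)(1.81×10⁻⁹)/(0.150) = 1.64×10⁻⁷ J.

1.64×10⁻⁷ J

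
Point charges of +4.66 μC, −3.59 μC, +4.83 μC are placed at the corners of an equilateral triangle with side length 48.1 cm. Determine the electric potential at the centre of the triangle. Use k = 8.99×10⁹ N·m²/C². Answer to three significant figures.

Electric potential is a scalar, so the contributions from each charge add algebraically: V = Σ kqᵢ/rᵢ.
The distance from each vertex to the centroid is a/√3 = 0.278 m.
V = k[(4.66×10⁻⁶)/(0.278) + (-3.59×10⁻⁶)/(0.278) + (4.83×10⁻⁶)/(0.278)] = 1.91×10⁵ V.

1.91×10⁵ V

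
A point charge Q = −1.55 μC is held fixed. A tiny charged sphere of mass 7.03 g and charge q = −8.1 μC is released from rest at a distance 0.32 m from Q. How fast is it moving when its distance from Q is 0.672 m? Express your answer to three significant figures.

Only the electrostatic force acts, so mechanical energy is conserved: ½mv² = U₁ − U₂ = kQq(1/r₁ − 1/r₂).
U₁ − U₂ = (8.99×10⁹ N·m²/C²)(-1.55×10⁻⁶ C)(-8.10×10⁻⁶ C)(1/0.320 − 1/0.672) = 0.185 J.
v = √(2·0.185/7.03×10⁻³) = 7.25 m/s.

7.25 m/s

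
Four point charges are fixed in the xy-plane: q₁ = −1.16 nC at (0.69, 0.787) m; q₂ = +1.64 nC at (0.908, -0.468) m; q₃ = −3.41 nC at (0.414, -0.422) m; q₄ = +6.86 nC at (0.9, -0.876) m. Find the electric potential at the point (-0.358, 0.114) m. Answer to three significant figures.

8.11 V

The total potential is the scalar sum of each charge's contribution, V = Σ kqᵢ/rᵢ.
Distances from the field point to each charge: r₁ = 1.25 m, r₂ = 1.39 m, r₃ = 0.940 m, r₄ = 1.60 m.
V = k[(-1.16×10⁻⁹)/(1.25) + (1.64×10⁻⁹)/(1.39) + (-3.41×10⁻⁹)/(0.940) + (6.86×10⁻⁹)/(1.60)] = 8.11 V.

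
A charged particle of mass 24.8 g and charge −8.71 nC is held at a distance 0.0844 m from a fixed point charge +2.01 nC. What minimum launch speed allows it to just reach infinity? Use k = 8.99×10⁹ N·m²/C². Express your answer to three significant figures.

0.0123 m/s

To just escape, total mechanical energy must reach zero at infinity: ½mv²_min + U = 0, so ½mv²_min = −U = |kQq|/r.
|U| = |kQq|/r = (8.99×10⁹ N·m²/C²)(2.01×10⁻⁹)(8.71×10⁻⁹)/(0.0844) = 1.86×10⁻⁶ J.
v_min = √(2|U|/m) = √(2·1.86×10⁻⁶/0.0248) = 0.0123 m/s.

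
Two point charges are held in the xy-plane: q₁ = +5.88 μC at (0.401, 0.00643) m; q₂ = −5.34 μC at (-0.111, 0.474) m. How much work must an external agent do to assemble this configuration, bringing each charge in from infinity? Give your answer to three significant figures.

The work to assemble the configuration equals its total potential energy, U = Σ kqᵢqⱼ/rᵢⱼ over all pairs.
Pair separations: r₁₂ = 0.693 m.
U = (-0.407) = -0.407 J.

-0.407 J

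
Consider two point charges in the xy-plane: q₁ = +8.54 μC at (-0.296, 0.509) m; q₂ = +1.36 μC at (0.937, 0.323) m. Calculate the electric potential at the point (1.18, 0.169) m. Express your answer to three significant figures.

The total potential is the scalar sum of each charge's contribution, V = Σ kqᵢ/rᵢ.
Distances from the field point to each charge: r₁ = 1.51 m, r₂ = 0.288 m.
V = k[(8.54×10⁻⁶)/(1.51) + (1.36×10⁻⁶)/(0.288)] = 9.32×10⁴ V.

9.32×10⁴ V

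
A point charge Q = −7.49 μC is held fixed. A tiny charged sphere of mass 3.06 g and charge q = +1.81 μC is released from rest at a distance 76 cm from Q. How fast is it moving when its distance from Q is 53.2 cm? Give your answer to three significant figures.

Only the electrostatic force acts, so mechanical energy is conserved: ½mv² = U₁ − U₂ = kQq(1/r₁ − 1/r₂).
U₁ − U₂ = (8.99×10⁹ N·m²/C²)(-7.49×10⁻⁶ C)(1.81×10⁻⁶ C)(1/0.760 − 1/0.532) = 0.0687 J.
v = √(2·0.0687/3.06×10⁻³) = 6.70 m/s.

6.70 m/s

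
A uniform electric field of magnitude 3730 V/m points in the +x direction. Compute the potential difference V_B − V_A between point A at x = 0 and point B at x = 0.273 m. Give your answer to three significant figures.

In a uniform field, potential decreases in the direction of E: V_B − V_A = −E·Δx.
V_B − V_A = −(3730 V/m)(0.273 m) = -1020 V.

-1020 V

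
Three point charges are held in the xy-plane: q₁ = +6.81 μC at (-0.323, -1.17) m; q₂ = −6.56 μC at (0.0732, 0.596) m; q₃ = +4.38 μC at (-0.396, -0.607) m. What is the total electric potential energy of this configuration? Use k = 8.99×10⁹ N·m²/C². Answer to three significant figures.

The work to assemble the configuration equals its total potential energy, U = Σ kqᵢqⱼ/rᵢⱼ over all pairs.
Pair separations: r₁₂ = 1.81 m, r₁₃ = 0.568 m, r₂₃ = 1.29 m.
U = (-0.222) + (0.472) + (-0.200) = 0.0504 J.

0.0504 J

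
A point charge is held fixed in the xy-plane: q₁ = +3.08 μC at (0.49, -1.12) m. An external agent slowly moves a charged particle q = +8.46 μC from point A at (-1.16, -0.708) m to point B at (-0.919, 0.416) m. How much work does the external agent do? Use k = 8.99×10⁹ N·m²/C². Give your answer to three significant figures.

For quasistatic motion the external work equals the change in potential energy: W_ext = qΔV = q(V_B − V_A).
At A: distance to the source charge is 1.70 m; V_A = kq₁/r = 1.63×10⁴ V.
At B: distance to the source charge is 2.08 m; V_B = kq₁/r = 1.33×10⁴ V.
ΔV = V_B − V_A = -3000 V.
W_ext = qΔV = (8.46×10⁻⁶ C)(-3000 V) = -0.0254 J.

-0.0254 J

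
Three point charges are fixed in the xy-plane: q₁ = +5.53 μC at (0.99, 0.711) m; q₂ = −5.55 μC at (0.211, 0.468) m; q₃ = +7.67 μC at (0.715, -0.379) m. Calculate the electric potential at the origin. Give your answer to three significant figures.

The total potential is the scalar sum of each charge's contribution, V = Σ kqᵢ/rᵢ.
Distances from the field point to each charge: r₁ = 1.22 m, r₂ = 0.513 m, r₃ = 0.809 m.
V = k[(5.53×10⁻⁶)/(1.22) + (-5.55×10⁻⁶)/(0.513) + (7.67×10⁻⁶)/(0.809)] = 2.88×10⁴ V.

2.88×10⁴ V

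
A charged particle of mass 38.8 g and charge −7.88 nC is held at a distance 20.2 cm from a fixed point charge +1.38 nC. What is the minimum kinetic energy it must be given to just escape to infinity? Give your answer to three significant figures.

4.84×10⁻⁷ J

To just escape, total mechanical energy must reach zero at infinity: ½mv²_min + U = 0, so ½mv²_min = −U = |kQq|/r.
|U| = |kQq|/r = (8.99×10⁹ N·m²/C²)(1.38×10⁻⁹)(7.88×10⁻⁹)/(0.202) = 4.84×10⁻⁷ J.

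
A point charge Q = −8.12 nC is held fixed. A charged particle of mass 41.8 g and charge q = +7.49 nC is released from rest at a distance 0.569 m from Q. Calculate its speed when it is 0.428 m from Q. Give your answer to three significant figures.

Only the electrostatic force acts, so mechanical energy is conserved: ½mv² = U₁ − U₂ = kQq(1/r₁ − 1/r₂).
U₁ − U₂ = (8.99×10⁹ N·m²/C²)(-8.12×10⁻⁹ C)(7.49×10⁻⁹ C)(1/0.569 − 1/0.428) = 3.17×10⁻⁷ J.
v = √(2·3.17×10⁻⁷/0.0418) = 3.89×10⁻³ m/s.

3.89×10⁻³ m/s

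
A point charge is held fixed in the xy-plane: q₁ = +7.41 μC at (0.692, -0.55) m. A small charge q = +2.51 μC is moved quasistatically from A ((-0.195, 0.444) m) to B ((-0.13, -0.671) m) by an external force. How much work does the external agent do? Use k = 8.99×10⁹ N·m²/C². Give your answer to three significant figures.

For quasistatic motion the external work equals the change in potential energy: W_ext = qΔV = q(V_B − V_A).
At A: distance to the source charge is 1.33 m; V_A = kq₁/r = 5.00×10⁴ V.
At B: distance to the source charge is 0.831 m; V_B = kq₁/r = 8.02×10⁴ V.
ΔV = V_B − V_A = 3.02×10⁴ V.
W_ext = qΔV = (2.51×10⁻⁶ C)(3.02×10⁴ V) = 0.0757 J.

0.0757 J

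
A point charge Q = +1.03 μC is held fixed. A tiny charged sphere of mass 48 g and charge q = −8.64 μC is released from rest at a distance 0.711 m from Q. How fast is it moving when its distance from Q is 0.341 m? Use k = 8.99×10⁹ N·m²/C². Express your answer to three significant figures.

Only the electrostatic force acts, so mechanical energy is conserved: ½mv² = U₁ − U₂ = kQq(1/r₁ − 1/r₂).
U₁ − U₂ = (8.99×10⁹ N·m²/C²)(1.03×10⁻⁶ C)(-8.64×10⁻⁶ C)(1/0.711 − 1/0.341) = 0.122 J.
v = √(2·0.122/0.0480) = 2.26 m/s.

2.26 m/s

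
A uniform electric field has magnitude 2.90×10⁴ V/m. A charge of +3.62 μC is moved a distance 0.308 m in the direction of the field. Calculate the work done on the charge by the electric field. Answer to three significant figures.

The potential change for a displacement 0.308 m in the direction of the field is ΔV = −Ed = -8930 V.
W_field = −qΔV = 0.0323 J.

0.0323 J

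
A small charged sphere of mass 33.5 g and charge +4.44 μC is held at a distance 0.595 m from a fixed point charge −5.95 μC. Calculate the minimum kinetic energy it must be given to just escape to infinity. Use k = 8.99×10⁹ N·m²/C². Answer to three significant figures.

0.399 J

To just escape, total mechanical energy must reach zero at infinity: ½mv²_min + U = 0, so ½mv²_min = −U = |kQq|/r.
|U| = |kQq|/r = (8.99×10⁹ N·m²/C²)(5.95×10⁻⁶)(4.44×10⁻⁶)/(0.595) = 0.399 J.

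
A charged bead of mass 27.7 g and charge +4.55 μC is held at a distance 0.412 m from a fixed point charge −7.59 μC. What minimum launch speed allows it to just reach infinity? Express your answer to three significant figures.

7.38 m/s

To just escape, total mechanical energy must reach zero at infinity: ½mv²_min + U = 0, so ½mv²_min = −U = |kQq|/r.
|U| = |kQq|/r = (8.99×10⁹ N·m²/C²)(7.59×10⁻⁶)(4.55×10⁻⁶)/(0.412) = 0.754 J.
v_min = √(2|U|/m) = √(2·0.754/0.0277) = 7.38 m/s.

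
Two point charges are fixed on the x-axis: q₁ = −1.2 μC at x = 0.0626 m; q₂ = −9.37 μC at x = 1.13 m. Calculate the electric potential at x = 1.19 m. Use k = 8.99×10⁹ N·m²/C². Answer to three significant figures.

Electric potential is a scalar, so the contributions from each charge add algebraically: V = Σ kqᵢ/rᵢ.
Distances from the field point to each charge: r₁ = 1.13 m, r₂ = 0.0600 m.
V = k[(-1.20×10⁻⁶)/(1.13) + (-9.37×10⁻⁶)/(0.0600)] = -1.41×10⁶ V.

-1.41×10⁶ V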